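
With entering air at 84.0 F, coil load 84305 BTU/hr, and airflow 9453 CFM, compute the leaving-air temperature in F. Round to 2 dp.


dT = 84305/(1.08*9453) = 8.2577
T_leave = 84.0 - 8.2577 = 75.74 F

75.74 F


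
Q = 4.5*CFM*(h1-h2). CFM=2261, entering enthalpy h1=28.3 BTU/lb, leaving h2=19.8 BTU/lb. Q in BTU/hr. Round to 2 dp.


Q = 4.5 * 2261 * (28.3 - 19.8) = 86483.25 BTU/hr

86483.25 BTU/hr


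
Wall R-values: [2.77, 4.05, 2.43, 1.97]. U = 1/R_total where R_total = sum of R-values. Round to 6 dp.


R_total = 2.77 + 4.05 + 2.43 + 1.97 = 11.22
U = 1/11.22 = 0.089127

0.089127


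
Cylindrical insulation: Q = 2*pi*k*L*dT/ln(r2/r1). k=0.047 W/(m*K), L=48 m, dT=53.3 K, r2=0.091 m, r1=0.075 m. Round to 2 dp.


Q = 2*pi*0.047*48*53.3/ln(0.091/0.075) = 3907.09 W

3907.09 W


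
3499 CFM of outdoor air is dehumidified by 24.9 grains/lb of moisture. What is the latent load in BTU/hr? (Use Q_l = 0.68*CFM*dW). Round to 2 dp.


Q = 0.68 * 3499 * 24.9 = 59245.07 BTU/hr

59245.07 BTU/hr


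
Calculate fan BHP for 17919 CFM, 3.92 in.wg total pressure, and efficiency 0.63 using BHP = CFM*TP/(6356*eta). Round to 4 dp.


BHP = 17919 * 3.92 / (6356 * 0.63) = 17.5419 hp

17.5419 hp


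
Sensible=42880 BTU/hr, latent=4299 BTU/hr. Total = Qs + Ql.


Qt = 42880 + 4299 = 47179 BTU/hr

47179 BTU/hr


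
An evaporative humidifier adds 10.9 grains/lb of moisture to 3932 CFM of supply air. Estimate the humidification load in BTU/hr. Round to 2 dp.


Q = 0.68 * 3932 * 10.9 = 29143.98 BTU/hr

29143.98 BTU/hr


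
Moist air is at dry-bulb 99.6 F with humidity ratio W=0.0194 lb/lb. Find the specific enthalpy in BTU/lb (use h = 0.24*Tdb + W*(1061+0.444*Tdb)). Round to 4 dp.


h = 0.24*99.6 + 0.0194*(1061+0.444*99.6) = 45.3453 BTU/lb

45.3453 BTU/lb


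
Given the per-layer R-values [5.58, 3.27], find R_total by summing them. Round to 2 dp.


R_total = 5.58 + 3.27 = 8.85

8.85


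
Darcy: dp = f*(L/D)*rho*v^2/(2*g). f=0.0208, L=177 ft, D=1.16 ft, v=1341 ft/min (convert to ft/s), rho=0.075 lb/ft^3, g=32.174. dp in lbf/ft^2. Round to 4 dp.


v_fps = 1341/60 = 22.35 ft/s
dp = 0.0208*(177/1.16)*0.075*22.35^2/(2*32.174) = 1.8478 lbf/ft^2

1.8478 lbf/ft^2


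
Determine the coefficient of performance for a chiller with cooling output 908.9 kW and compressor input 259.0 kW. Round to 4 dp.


COP = 908.9 / 259.0 = 3.5093

3.5093


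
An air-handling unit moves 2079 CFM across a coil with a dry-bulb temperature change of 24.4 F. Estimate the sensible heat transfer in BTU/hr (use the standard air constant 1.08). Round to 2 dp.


Q = 1.08 * 2079 * 24.4 = 54785.81 BTU/hr

54785.81 BTU/hr


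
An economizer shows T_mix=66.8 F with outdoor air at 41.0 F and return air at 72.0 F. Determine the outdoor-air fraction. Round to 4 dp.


frac = (66.8 - 72.0) / (41.0 - 72.0) = 0.1677

0.1677


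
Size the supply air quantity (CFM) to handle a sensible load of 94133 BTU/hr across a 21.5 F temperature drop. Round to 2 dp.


CFM = 94133 / (1.08 * 21.5) = 4053.96

4053.96 CFM


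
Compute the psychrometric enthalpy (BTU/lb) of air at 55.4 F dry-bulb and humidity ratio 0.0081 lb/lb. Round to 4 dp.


h = 0.24*55.4 + 0.0081*(1061+0.444*55.4) = 22.0893 BTU/lb

22.0893 BTU/lb


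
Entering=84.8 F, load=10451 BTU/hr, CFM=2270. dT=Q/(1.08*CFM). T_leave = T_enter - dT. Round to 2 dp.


dT = 10451/(1.08*2270) = 4.2629
T_leave = 84.8 - 4.2629 = 80.54 F

80.54 F


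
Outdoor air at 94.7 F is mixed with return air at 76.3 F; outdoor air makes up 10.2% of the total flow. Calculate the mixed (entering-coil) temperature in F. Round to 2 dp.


T_mix = 76.3 + (10.2/100)*(94.7-76.3) = 78.18 F

78.18 F


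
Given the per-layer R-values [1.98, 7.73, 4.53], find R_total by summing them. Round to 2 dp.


R_total = 1.98 + 7.73 + 4.53 = 14.24

14.24


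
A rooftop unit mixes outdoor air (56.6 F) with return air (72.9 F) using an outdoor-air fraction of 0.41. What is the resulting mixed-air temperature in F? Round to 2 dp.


T_mix = 0.41*56.6 + 0.59*72.9 = 66.22 F

66.22 F


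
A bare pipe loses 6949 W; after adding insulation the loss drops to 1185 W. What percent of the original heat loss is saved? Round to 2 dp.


Savings = ((6949-1185)/6949)*100 = 82.95 %

82.95 %


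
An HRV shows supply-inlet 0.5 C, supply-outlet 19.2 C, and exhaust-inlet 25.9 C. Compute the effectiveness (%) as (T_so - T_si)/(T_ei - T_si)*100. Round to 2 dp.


eff = (19.2-0.5)/(25.9-0.5)*100 = 73.62 %

73.62 %


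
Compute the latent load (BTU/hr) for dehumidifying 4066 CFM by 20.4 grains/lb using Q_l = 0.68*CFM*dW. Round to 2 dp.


Q = 0.68 * 4066 * 20.4 = 56403.55 BTU/hr

56403.55 BTU/hr


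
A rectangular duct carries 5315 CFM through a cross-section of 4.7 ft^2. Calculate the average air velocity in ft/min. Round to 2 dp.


V = 5315 / 4.7 = 1130.85 ft/min

1130.85 ft/min


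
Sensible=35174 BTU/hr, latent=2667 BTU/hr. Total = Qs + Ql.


Qt = 35174 + 2667 = 37841 BTU/hr

37841 BTU/hr


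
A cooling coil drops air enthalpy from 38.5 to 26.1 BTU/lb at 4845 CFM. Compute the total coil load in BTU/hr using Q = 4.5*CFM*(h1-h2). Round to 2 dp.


Q = 4.5 * 4845 * (38.5 - 26.1) = 270351.00 BTU/hr

270351.00 BTU/hr


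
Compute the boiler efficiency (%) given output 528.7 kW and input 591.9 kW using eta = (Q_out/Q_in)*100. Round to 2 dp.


eta = (528.7/591.9)*100 = 89.32 %

89.32 %


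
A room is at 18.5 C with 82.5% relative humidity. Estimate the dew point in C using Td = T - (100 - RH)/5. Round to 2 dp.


Td = 18.5 - (100-82.5)/5 = 15.00 C

15.00 C


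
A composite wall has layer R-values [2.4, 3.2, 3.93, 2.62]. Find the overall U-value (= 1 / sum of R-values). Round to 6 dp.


R_total = 2.4 + 3.2 + 3.93 + 2.62 = 12.15
U = 1/12.15 = 0.082305

0.082305


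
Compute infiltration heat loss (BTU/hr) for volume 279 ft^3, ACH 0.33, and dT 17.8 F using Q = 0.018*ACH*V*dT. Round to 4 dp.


Q = 0.018 * 0.33 * 279 * 17.8 = 29.4992 BTU/hr

29.4992 BTU/hr


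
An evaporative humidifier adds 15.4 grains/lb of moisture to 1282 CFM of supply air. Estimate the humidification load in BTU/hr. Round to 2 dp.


Q = 0.68 * 1282 * 15.4 = 13425.10 BTU/hr

13425.10 BTU/hr


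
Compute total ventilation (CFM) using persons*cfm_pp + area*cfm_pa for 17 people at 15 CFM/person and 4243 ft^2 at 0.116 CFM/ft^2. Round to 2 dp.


Total = 17*15 + 4243*0.116 = 747.19 CFM

747.19 CFM


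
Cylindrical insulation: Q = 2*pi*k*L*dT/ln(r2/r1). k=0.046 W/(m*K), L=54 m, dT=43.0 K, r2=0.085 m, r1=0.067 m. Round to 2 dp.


Q = 2*pi*0.046*54*43.0/ln(0.085/0.067) = 2820.32 W

2820.32 W


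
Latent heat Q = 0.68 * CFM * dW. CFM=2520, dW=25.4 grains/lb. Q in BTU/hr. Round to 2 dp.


Q = 0.68 * 2520 * 25.4 = 43525.44 BTU/hr

43525.44 BTU/hr


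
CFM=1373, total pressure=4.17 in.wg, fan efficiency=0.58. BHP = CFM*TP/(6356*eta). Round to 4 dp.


BHP = 1373 * 4.17 / (6356 * 0.58) = 1.5531 hp

1.5531 hp


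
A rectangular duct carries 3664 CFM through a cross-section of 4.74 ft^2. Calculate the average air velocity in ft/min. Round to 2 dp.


V = 3664 / 4.74 = 773.00 ft/min

773.00 ft/min


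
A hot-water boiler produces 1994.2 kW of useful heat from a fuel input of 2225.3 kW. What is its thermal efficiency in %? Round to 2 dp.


eta = (1994.2/2225.3)*100 = 89.61 %

89.61 %


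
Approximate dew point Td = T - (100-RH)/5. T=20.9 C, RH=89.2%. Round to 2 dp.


Td = 20.9 - (100-89.2)/5 = 18.74 C

18.74 C


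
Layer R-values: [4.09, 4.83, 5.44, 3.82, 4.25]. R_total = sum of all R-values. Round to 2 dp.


R_total = 4.09 + 4.83 + 5.44 + 3.82 + 4.25 = 22.43

22.43


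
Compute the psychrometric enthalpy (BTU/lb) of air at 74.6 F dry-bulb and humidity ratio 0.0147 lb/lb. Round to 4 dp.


h = 0.24*74.6 + 0.0147*(1061+0.444*74.6) = 33.9876 BTU/lb

33.9876 BTU/lb


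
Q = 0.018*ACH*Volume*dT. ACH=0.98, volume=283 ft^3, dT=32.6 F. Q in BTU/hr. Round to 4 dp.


Q = 0.018 * 0.98 * 283 * 32.6 = 162.7431 BTU/hr

162.7431 BTU/hr


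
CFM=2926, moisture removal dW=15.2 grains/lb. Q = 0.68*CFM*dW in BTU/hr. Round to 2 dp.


Q = 0.68 * 2926 * 15.2 = 30243.14 BTU/hr

30243.14 BTU/hr


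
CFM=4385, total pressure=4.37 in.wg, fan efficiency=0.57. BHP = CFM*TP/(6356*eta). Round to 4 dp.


BHP = 4385 * 4.37 / (6356 * 0.57) = 5.2892 hp

5.2892 hp


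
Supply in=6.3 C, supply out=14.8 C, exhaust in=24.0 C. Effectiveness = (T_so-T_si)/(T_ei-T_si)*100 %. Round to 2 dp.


eff = (14.8-6.3)/(24.0-6.3)*100 = 48.02 %

48.02 %


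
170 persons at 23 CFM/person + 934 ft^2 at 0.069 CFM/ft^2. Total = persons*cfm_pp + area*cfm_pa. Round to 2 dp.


Total = 170*23 + 934*0.069 = 3974.45 CFM

3974.45 CFM


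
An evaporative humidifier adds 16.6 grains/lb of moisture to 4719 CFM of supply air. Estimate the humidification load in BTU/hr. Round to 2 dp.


Q = 0.68 * 4719 * 16.6 = 53268.07 BTU/hr

53268.07 BTU/hr


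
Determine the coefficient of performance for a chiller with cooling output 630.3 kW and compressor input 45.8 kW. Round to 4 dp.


COP = 630.3 / 45.8 = 13.7620

13.7620


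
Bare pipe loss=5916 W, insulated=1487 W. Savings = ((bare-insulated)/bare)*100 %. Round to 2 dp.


Savings = ((5916-1487)/5916)*100 = 74.86 %

74.86 %


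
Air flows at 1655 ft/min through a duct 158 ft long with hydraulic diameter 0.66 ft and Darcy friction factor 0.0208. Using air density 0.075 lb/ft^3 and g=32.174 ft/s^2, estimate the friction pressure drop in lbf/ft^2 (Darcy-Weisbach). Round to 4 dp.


v_fps = 1655/60 = 27.5833 ft/s
dp = 0.0208*(158/0.66)*0.075*27.5833^2/(2*32.174) = 4.4157 lbf/ft^2

4.4157 lbf/ft^2


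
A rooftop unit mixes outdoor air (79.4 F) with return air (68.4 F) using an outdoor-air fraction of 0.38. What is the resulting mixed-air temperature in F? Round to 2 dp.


T_mix = 0.38*79.4 + 0.62*68.4 = 72.58 F

72.58 F


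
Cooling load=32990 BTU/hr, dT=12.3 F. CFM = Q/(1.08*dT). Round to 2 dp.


CFM = 32990 / (1.08 * 12.3) = 2483.44

2483.44 CFM


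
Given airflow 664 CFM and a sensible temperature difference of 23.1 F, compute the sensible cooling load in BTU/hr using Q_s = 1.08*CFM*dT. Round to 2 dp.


Q = 1.08 * 664 * 23.1 = 16565.47 BTU/hr

16565.47 BTU/hr


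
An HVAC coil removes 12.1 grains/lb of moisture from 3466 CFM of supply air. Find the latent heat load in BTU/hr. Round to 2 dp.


Q = 0.68 * 3466 * 12.1 = 28518.25 BTU/hr

28518.25 BTU/hr


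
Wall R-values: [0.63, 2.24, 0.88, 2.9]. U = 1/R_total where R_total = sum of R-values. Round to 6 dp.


R_total = 0.63 + 2.24 + 0.88 + 2.9 = 6.65
U = 1/6.65 = 0.150376

0.150376


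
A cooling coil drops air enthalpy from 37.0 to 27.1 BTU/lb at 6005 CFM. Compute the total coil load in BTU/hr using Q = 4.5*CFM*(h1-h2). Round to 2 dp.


Q = 4.5 * 6005 * (37.0 - 27.1) = 267522.75 BTU/hr

267522.75 BTU/hr


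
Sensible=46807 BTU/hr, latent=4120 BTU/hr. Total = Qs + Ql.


Qt = 46807 + 4120 = 50927 BTU/hr

50927 BTU/hr


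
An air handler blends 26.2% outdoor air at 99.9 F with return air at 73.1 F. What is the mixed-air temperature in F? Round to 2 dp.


T_mix = 73.1 + (26.2/100)*(99.9-73.1) = 80.12 F

80.12 F


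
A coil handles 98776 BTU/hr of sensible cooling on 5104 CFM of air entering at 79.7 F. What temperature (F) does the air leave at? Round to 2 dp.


dT = 98776/(1.08*5104) = 17.9191
T_leave = 79.7 - 17.9191 = 61.78 F

61.78 F


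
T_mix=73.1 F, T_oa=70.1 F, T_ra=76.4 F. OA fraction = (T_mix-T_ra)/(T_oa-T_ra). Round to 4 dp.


frac = (73.1 - 76.4) / (70.1 - 76.4) = 0.5238

0.5238


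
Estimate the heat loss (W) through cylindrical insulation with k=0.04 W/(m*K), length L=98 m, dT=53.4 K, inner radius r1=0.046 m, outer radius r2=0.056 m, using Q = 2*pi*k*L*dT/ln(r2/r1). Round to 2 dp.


Q = 2*pi*0.04*98*53.4/ln(0.056/0.046) = 6686.21 W

6686.21 W


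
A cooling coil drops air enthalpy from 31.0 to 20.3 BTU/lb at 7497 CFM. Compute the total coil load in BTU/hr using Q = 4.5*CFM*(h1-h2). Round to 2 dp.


Q = 4.5 * 7497 * (31.0 - 20.3) = 360980.55 BTU/hr

360980.55 BTU/hr


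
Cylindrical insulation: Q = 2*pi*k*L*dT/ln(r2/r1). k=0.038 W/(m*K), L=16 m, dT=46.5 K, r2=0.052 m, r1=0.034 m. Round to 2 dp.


Q = 2*pi*0.038*16*46.5/ln(0.052/0.034) = 418.09 W

418.09 W


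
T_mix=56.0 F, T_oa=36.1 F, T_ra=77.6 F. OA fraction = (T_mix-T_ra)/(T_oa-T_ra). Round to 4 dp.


frac = (56.0 - 77.6) / (36.1 - 77.6) = 0.5205

0.5205


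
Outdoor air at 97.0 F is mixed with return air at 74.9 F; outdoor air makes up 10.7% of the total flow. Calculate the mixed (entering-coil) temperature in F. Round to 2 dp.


T_mix = 74.9 + (10.7/100)*(97.0-74.9) = 77.26 F

77.26 F


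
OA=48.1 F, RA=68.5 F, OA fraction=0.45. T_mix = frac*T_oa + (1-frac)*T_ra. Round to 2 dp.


T_mix = 0.45*48.1 + 0.55*68.5 = 59.32 F

59.32 F


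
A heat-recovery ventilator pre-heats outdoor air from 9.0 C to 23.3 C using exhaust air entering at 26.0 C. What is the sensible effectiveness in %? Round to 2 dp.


eff = (23.3-9.0)/(26.0-9.0)*100 = 84.12 %

84.12 %


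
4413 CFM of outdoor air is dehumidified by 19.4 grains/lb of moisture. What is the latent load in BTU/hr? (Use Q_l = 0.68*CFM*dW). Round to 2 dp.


Q = 0.68 * 4413 * 19.4 = 58216.30 BTU/hr

58216.30 BTU/hr


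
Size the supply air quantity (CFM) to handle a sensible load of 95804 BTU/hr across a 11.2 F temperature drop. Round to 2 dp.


CFM = 95804 / (1.08 * 11.2) = 7920.30

7920.30 CFM


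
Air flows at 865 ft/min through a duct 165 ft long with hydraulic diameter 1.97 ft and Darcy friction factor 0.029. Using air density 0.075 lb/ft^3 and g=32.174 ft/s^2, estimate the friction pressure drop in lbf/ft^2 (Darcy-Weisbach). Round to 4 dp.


v_fps = 865/60 = 14.4167 ft/s
dp = 0.029*(165/1.97)*0.075*14.4167^2/(2*32.174) = 0.5884 lbf/ft^2

0.5884 lbf/ft^2


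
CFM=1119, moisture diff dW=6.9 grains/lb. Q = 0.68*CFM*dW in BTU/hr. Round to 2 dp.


Q = 0.68 * 1119 * 6.9 = 5250.35 BTU/hr

5250.35 BTU/hr


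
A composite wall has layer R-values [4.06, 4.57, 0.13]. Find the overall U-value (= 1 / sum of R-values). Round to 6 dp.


R_total = 4.06 + 4.57 + 0.13 = 8.76
U = 1/8.76 = 0.114155

0.114155


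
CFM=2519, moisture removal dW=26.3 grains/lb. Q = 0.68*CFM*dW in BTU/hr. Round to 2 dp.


Q = 0.68 * 2519 * 26.3 = 45049.80 BTU/hr

45049.80 BTU/hr


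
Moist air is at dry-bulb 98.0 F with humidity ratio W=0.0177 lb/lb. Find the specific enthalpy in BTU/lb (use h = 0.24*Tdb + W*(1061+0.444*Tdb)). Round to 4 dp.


h = 0.24*98.0 + 0.0177*(1061+0.444*98.0) = 43.0699 BTU/lb

43.0699 BTU/lb


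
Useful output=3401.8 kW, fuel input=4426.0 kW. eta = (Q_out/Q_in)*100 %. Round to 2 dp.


eta = (3401.8/4426.0)*100 = 76.86 %

76.86 %


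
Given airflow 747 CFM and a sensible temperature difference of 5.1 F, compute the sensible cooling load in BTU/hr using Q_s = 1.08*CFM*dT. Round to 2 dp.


Q = 1.08 * 747 * 5.1 = 4114.48 BTU/hr

4114.48 BTU/hr


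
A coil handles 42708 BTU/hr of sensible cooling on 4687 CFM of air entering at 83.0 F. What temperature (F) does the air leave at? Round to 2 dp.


dT = 42708/(1.08*4687) = 8.4370
T_leave = 83.0 - 8.4370 = 74.56 F

74.56 F


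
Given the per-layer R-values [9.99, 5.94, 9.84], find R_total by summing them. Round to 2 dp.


R_total = 9.99 + 5.94 + 9.84 = 25.77

25.77


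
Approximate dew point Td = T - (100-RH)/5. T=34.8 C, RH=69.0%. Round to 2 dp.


Td = 34.8 - (100-69.0)/5 = 28.60 C

28.60 C


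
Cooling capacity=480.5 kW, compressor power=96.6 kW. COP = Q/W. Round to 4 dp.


COP = 480.5 / 96.6 = 4.9741

4.9741


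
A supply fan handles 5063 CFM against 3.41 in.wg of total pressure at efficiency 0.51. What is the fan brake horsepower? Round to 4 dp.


BHP = 5063 * 3.41 / (6356 * 0.51) = 5.3261 hp

5.3261 hp


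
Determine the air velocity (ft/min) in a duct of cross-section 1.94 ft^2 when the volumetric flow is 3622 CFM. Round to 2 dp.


V = 3622 / 1.94 = 1867.01 ft/min

1867.01 ft/min


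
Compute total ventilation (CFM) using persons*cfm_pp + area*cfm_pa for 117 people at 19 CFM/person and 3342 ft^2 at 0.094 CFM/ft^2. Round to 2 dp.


Total = 117*19 + 3342*0.094 = 2537.15 CFM

2537.15 CFM


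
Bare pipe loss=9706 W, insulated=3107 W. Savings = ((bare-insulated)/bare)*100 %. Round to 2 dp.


Savings = ((9706-3107)/9706)*100 = 67.99 %

67.99 %


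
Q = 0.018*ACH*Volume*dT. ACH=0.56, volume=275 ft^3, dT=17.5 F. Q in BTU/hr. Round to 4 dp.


Q = 0.018 * 0.56 * 275 * 17.5 = 48.5100 BTU/hr

48.5100 BTU/hr


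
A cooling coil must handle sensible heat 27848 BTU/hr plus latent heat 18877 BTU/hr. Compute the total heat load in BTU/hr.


Qt = 27848 + 18877 = 46725 BTU/hr

46725 BTU/hr


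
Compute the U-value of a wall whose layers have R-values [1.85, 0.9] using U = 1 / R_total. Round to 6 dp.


R_total = 1.85 + 0.9 = 2.75
U = 1/2.75 = 0.363636

0.363636


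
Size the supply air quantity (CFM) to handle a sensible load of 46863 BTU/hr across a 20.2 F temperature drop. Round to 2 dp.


CFM = 46863 / (1.08 * 20.2) = 2148.10

2148.10 CFM


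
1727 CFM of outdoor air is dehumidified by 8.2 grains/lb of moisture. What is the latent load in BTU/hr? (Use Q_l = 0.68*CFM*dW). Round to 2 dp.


Q = 0.68 * 1727 * 8.2 = 9629.75 BTU/hr

9629.75 BTU/hr


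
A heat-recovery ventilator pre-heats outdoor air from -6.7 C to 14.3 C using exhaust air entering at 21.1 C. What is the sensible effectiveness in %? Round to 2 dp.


eff = (14.3-(-6.7))/(21.1-(-6.7))*100 = 75.54 %

75.54 %


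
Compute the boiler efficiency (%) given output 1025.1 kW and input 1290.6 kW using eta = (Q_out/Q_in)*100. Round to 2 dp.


eta = (1025.1/1290.6)*100 = 79.43 %

79.43 %


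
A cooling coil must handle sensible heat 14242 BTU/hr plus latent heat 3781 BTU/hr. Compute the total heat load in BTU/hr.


Qt = 14242 + 3781 = 18023 BTU/hr

18023 BTU/hr


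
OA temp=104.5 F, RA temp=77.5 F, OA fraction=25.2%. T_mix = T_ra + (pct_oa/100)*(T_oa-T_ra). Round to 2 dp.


T_mix = 77.5 + (25.2/100)*(104.5-77.5) = 84.30 F

84.30 F


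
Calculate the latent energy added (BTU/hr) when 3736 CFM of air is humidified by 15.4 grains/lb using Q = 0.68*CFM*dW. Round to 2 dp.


Q = 0.68 * 3736 * 15.4 = 39123.39 BTU/hr

39123.39 BTU/hr


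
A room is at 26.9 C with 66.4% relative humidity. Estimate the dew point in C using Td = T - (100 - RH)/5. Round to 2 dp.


Td = 26.9 - (100-66.4)/5 = 20.18 C

20.18 C


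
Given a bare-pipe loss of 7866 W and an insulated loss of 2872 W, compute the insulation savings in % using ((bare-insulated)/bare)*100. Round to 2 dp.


Savings = ((7866-2872)/7866)*100 = 63.49 %

63.49 %


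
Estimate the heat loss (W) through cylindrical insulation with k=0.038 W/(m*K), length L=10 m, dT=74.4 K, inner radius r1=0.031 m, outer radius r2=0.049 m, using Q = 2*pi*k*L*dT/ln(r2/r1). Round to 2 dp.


Q = 2*pi*0.038*10*74.4/ln(0.049/0.031) = 388.00 W

388.00 W


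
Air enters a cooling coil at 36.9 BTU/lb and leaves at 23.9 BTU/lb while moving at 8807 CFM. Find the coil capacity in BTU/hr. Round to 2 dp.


Q = 4.5 * 8807 * (36.9 - 23.9) = 515209.50 BTU/hr

515209.50 BTU/hr


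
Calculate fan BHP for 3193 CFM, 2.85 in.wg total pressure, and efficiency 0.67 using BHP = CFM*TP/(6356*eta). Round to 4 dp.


BHP = 3193 * 2.85 / (6356 * 0.67) = 2.1369 hp

2.1369 hp


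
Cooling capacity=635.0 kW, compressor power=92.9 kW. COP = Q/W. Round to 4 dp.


COP = 635.0 / 92.9 = 6.8353

6.8353


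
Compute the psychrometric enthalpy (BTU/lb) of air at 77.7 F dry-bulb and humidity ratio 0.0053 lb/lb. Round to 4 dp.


h = 0.24*77.7 + 0.0053*(1061+0.444*77.7) = 24.4541 BTU/lb

24.4541 BTU/lb


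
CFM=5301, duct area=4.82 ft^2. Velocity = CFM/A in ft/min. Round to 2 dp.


V = 5301 / 4.82 = 1099.79 ft/min

1099.79 ft/min


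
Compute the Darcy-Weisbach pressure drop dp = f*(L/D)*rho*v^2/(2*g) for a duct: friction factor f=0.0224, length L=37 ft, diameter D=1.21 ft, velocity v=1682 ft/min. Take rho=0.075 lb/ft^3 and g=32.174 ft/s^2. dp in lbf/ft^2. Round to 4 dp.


v_fps = 1682/60 = 28.0333 ft/s
dp = 0.0224*(37/1.21)*0.075*28.0333^2/(2*32.174) = 0.6274 lbf/ft^2

0.6274 lbf/ft^2


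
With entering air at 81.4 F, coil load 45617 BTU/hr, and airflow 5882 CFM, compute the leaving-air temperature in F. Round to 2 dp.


dT = 45617/(1.08*5882) = 7.1809
T_leave = 81.4 - 7.1809 = 74.22 F

74.22 F


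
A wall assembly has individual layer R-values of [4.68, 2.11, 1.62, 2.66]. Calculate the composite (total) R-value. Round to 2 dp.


R_total = 4.68 + 2.11 + 1.62 + 2.66 = 11.07

11.07


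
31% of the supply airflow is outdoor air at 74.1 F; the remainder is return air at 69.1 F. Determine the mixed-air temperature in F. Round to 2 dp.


T_mix = 0.31*74.1 + 0.69*69.1 = 70.65 F

70.65 F


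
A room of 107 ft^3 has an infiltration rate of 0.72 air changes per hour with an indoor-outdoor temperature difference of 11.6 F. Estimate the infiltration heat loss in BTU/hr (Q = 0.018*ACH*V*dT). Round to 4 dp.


Q = 0.018 * 0.72 * 107 * 11.6 = 16.0860 BTU/hr

16.0860 BTU/hr


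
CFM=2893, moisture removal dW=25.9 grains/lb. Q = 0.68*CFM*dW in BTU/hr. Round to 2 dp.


Q = 0.68 * 2893 * 25.9 = 50951.52 BTU/hr

50951.52 BTU/hr


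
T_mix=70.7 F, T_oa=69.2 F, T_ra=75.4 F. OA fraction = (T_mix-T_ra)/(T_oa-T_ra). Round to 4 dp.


frac = (70.7 - 75.4) / (69.2 - 75.4) = 0.7581

0.7581


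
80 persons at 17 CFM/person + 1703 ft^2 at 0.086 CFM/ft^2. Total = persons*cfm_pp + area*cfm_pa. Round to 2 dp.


Total = 80*17 + 1703*0.086 = 1506.46 CFM

1506.46 CFM


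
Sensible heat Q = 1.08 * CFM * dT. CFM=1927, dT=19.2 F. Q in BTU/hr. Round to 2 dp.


Q = 1.08 * 1927 * 19.2 = 39958.27 BTU/hr

39958.27 BTU/hr


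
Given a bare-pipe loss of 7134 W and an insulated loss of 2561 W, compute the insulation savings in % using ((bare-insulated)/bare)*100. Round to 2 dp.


Savings = ((7134-2561)/7134)*100 = 64.10 %

64.10 %


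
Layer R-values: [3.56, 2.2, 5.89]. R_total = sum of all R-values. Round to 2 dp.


R_total = 3.56 + 2.2 + 5.89 = 11.65

11.65


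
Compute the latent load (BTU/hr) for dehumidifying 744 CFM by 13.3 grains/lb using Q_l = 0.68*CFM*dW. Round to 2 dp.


Q = 0.68 * 744 * 13.3 = 6728.74 BTU/hr

6728.74 BTU/hr


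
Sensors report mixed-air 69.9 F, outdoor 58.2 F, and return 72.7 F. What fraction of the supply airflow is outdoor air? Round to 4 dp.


frac = (69.9 - 72.7) / (58.2 - 72.7) = 0.1931

0.1931


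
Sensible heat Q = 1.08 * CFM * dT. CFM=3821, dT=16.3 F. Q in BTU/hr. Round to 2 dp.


Q = 1.08 * 3821 * 16.3 = 67264.88 BTU/hr

67264.88 BTU/hr


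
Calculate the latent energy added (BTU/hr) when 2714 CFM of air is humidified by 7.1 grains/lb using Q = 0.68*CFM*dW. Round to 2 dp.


Q = 0.68 * 2714 * 7.1 = 13103.19 BTU/hr

13103.19 BTU/hr


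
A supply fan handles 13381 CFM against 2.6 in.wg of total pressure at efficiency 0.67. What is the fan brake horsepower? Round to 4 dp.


BHP = 13381 * 2.6 / (6356 * 0.67) = 8.1696 hp

8.1696 hp


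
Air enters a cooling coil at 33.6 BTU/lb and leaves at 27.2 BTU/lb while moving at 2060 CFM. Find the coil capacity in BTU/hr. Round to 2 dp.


Q = 4.5 * 2060 * (33.6 - 27.2) = 59328.00 BTU/hr

59328.00 BTU/hr


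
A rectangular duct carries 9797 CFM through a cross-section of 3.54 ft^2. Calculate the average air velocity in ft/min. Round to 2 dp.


V = 9797 / 3.54 = 2767.51 ft/min

2767.51 ft/min


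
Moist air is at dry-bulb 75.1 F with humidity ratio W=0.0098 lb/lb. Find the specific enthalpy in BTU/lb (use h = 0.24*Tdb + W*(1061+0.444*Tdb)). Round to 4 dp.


h = 0.24*75.1 + 0.0098*(1061+0.444*75.1) = 28.7486 BTU/lb

28.7486 BTU/lb


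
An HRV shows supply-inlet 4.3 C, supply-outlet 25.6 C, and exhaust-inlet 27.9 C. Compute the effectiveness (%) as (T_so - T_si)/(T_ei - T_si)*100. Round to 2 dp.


eff = (25.6-4.3)/(27.9-4.3)*100 = 90.25 %

90.25 %


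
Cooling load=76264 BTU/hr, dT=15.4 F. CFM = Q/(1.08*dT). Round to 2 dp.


CFM = 76264 / (1.08 * 15.4) = 4585.38

4585.38 CFM


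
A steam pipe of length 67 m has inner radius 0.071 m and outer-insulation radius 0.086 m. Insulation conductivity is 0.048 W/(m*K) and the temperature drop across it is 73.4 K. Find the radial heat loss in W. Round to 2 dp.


Q = 2*pi*0.048*67*73.4/ln(0.086/0.071) = 7738.27 W

7738.27 W


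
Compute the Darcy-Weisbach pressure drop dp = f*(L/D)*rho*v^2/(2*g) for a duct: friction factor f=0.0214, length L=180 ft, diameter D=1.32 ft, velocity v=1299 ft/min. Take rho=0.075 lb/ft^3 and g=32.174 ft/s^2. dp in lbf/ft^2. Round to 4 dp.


v_fps = 1299/60 = 21.65 ft/s
dp = 0.0214*(180/1.32)*0.075*21.65^2/(2*32.174) = 1.5942 lbf/ft^2

1.5942 lbf/ft^2


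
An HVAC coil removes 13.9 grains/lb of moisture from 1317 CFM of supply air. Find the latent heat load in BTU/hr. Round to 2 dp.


Q = 0.68 * 1317 * 13.9 = 12448.28 BTU/hr

12448.28 BTU/hr


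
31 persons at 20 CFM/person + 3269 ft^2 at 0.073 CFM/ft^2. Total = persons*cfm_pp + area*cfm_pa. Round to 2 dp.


Total = 31*20 + 3269*0.073 = 858.64 CFM

858.64 CFM


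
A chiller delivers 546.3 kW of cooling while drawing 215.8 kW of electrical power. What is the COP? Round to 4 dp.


COP = 546.3 / 215.8 = 2.5315

2.5315


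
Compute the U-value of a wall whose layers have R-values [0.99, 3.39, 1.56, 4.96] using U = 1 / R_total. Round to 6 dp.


R_total = 0.99 + 3.39 + 1.56 + 4.96 = 10.90
U = 1/10.90 = 0.091743

0.091743


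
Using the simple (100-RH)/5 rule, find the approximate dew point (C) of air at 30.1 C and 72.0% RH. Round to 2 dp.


Td = 30.1 - (100-72.0)/5 = 24.50 C

24.50 C


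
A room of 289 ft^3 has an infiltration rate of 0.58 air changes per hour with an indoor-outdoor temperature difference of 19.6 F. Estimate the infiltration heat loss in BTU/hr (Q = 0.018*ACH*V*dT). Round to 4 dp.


Q = 0.018 * 0.58 * 289 * 19.6 = 59.1363 BTU/hr

59.1363 BTU/hr


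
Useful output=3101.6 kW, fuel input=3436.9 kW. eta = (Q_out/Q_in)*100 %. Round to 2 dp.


eta = (3101.6/3436.9)*100 = 90.24 %

90.24 %


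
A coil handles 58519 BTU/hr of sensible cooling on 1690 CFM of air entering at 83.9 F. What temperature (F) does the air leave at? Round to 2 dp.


dT = 58519/(1.08*1690) = 32.0617
T_leave = 83.9 - 32.0617 = 51.84 F

51.84 F


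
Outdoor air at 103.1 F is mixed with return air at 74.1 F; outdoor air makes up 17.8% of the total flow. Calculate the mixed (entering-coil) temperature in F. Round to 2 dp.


T_mix = 74.1 + (17.8/100)*(103.1-74.1) = 79.26 F

79.26 F


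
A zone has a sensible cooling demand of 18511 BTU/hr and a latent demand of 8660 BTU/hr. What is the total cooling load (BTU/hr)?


Qt = 18511 + 8660 = 27171 BTU/hr

27171 BTU/hr


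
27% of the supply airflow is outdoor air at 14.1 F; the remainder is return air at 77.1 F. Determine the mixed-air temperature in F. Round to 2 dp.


T_mix = 0.27*14.1 + 0.73*77.1 = 60.09 F

60.09 F


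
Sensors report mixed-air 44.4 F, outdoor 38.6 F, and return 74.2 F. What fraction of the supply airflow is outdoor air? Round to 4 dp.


frac = (44.4 - 74.2) / (38.6 - 74.2) = 0.8371

0.8371


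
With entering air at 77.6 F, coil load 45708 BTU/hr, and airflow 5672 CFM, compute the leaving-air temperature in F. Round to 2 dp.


dT = 45708/(1.08*5672) = 7.4616
T_leave = 77.6 - 7.4616 = 70.14 F

70.14 F


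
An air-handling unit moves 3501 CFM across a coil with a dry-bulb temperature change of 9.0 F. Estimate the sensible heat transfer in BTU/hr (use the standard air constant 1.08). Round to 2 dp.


Q = 1.08 * 3501 * 9.0 = 34029.72 BTU/hr

34029.72 BTU/hr


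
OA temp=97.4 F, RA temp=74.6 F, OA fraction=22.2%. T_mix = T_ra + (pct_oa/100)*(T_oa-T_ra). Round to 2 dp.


T_mix = 74.6 + (22.2/100)*(97.4-74.6) = 79.66 F

79.66 F


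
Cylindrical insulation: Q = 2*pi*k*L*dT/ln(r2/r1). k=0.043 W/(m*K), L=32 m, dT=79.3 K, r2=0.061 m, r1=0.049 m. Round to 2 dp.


Q = 2*pi*0.043*32*79.3/ln(0.061/0.049) = 3129.83 W

3129.83 W


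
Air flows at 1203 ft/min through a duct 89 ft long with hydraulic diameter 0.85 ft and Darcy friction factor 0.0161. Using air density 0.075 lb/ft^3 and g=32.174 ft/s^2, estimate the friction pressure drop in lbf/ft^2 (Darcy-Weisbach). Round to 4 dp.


v_fps = 1203/60 = 20.05 ft/s
dp = 0.0161*(89/0.85)*0.075*20.05^2/(2*32.174) = 0.7899 lbf/ft^2

0.7899 lbf/ft^2


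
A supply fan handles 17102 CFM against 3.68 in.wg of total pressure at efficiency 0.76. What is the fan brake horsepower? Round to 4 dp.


BHP = 17102 * 3.68 / (6356 * 0.76) = 13.0286 hp

13.0286 hp


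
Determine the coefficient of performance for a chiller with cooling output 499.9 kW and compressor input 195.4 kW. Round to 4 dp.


COP = 499.9 / 195.4 = 2.5583

2.5583


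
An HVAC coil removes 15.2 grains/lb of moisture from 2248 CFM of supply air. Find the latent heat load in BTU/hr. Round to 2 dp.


Q = 0.68 * 2248 * 15.2 = 23235.33 BTU/hr

23235.33 BTU/hr


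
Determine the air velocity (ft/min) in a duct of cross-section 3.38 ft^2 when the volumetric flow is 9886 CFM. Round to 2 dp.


V = 9886 / 3.38 = 2924.85 ft/min

2924.85 ft/min


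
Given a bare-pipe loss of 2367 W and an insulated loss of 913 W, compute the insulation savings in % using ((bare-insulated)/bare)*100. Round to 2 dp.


Savings = ((2367-913)/2367)*100 = 61.43 %

61.43 %


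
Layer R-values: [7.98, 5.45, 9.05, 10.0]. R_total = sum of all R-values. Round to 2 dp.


R_total = 7.98 + 5.45 + 9.05 + 10.0 = 32.48

32.48


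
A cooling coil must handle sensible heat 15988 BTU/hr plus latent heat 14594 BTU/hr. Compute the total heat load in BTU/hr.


Qt = 15988 + 14594 = 30582 BTU/hr

30582 BTU/hr


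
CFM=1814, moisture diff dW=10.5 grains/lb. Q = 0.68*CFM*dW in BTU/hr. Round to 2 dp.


Q = 0.68 * 1814 * 10.5 = 12951.96 BTU/hr

12951.96 BTU/hr


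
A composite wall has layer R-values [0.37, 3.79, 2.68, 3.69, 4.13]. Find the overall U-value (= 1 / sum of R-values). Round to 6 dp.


R_total = 0.37 + 3.79 + 2.68 + 3.69 + 4.13 = 14.66
U = 1/14.66 = 0.068213

0.068213


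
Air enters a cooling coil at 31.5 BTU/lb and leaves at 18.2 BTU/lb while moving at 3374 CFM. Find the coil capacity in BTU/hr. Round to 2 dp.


Q = 4.5 * 3374 * (31.5 - 18.2) = 201933.90 BTU/hr

201933.90 BTU/hr


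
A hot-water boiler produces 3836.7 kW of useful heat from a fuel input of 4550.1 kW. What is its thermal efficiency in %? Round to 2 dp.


eta = (3836.7/4550.1)*100 = 84.32 %

84.32 %


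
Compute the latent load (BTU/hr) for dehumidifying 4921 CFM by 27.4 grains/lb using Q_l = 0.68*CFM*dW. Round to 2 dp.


Q = 0.68 * 4921 * 27.4 = 91688.07 BTU/hr

91688.07 BTU/hr


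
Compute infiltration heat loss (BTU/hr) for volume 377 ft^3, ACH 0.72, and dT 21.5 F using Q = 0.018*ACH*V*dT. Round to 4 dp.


Q = 0.018 * 0.72 * 377 * 21.5 = 105.0473 BTU/hr

105.0473 BTU/hr


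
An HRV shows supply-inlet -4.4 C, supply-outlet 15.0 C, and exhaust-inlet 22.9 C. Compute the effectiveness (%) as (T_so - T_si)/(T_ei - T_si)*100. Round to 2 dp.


eff = (15.0-(-4.4))/(22.9-(-4.4))*100 = 71.06 %

71.06 %


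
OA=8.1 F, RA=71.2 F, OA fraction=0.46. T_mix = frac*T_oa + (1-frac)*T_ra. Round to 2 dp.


T_mix = 0.46*8.1 + 0.54*71.2 = 42.17 F

42.17 F


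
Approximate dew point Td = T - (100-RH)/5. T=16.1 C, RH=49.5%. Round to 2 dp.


Td = 16.1 - (100-49.5)/5 = 6.00 C

6.00 C


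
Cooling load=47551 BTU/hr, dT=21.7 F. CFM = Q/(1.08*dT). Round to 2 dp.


CFM = 47551 / (1.08 * 21.7) = 2028.97

2028.97 CFM


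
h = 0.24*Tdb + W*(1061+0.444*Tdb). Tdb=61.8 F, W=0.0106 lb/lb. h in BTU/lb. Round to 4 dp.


h = 0.24*61.8 + 0.0106*(1061+0.444*61.8) = 26.3695 BTU/lb

26.3695 BTU/lb


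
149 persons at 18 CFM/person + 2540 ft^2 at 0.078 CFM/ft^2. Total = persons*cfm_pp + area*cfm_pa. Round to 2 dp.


Total = 149*18 + 2540*0.078 = 2880.12 CFM

2880.12 CFM


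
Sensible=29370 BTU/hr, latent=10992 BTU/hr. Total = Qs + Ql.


Qt = 29370 + 10992 = 40362 BTU/hr

40362 BTU/hr


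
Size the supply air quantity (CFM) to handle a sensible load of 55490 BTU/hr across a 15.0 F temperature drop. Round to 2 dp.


CFM = 55490 / (1.08 * 15.0) = 3425.31

3425.31 CFM


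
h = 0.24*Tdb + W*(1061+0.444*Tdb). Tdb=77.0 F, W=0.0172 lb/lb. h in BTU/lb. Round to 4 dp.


h = 0.24*77.0 + 0.0172*(1061+0.444*77.0) = 37.3172 BTU/lb

37.3172 BTU/lb


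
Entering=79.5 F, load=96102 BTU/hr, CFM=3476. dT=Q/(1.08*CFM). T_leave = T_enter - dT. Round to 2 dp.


dT = 96102/(1.08*3476) = 25.5993
T_leave = 79.5 - 25.5993 = 53.90 F

53.90 F


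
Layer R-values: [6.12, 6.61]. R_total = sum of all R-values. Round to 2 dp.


R_total = 6.12 + 6.61 = 12.73

12.73


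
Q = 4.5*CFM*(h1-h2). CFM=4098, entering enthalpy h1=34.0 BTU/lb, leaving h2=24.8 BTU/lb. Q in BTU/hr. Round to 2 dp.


Q = 4.5 * 4098 * (34.0 - 24.8) = 169657.20 BTU/hr

169657.20 BTU/hr


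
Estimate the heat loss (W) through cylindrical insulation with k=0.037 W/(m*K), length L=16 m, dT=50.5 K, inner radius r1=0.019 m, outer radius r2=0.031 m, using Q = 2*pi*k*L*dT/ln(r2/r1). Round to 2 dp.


Q = 2*pi*0.037*16*50.5/ln(0.031/0.019) = 383.71 W

383.71 W


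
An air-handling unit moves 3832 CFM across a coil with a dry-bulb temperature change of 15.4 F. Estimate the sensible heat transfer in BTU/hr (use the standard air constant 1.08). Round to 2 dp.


Q = 1.08 * 3832 * 15.4 = 63733.82 BTU/hr

63733.82 BTU/hr


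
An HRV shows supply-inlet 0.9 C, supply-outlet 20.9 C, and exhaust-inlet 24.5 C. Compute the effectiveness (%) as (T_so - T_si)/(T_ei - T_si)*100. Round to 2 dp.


eff = (20.9-0.9)/(24.5-0.9)*100 = 84.75 %

84.75 %


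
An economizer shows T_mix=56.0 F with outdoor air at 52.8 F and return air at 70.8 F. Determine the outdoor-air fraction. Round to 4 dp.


frac = (56.0 - 70.8) / (52.8 - 70.8) = 0.8222

0.8222


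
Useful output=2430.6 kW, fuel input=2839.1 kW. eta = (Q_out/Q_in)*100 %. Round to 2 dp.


eta = (2430.6/2839.1)*100 = 85.61 %

85.61 %


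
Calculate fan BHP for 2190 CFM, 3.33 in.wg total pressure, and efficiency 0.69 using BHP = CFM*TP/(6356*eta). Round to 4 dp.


BHP = 2190 * 3.33 / (6356 * 0.69) = 1.6629 hp

1.6629 hp


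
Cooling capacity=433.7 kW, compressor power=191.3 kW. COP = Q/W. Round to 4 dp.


COP = 433.7 / 191.3 = 2.2671

2.2671


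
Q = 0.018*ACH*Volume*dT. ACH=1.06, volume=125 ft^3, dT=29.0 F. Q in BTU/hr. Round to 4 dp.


Q = 0.018 * 1.06 * 125 * 29.0 = 69.1650 BTU/hr

69.1650 BTU/hr


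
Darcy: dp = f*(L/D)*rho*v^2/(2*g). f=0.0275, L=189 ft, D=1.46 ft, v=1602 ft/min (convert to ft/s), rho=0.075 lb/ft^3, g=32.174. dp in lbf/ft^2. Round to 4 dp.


v_fps = 1602/60 = 26.7 ft/s
dp = 0.0275*(189/1.46)*0.075*26.7^2/(2*32.174) = 2.9579 lbf/ft^2

2.9579 lbf/ft^2


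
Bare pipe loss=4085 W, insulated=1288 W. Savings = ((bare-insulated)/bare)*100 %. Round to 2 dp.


Savings = ((4085-1288)/4085)*100 = 68.47 %

68.47 %


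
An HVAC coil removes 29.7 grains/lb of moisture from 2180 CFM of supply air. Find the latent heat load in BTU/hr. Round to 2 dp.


Q = 0.68 * 2180 * 29.7 = 44027.28 BTU/hr

44027.28 BTU/hr


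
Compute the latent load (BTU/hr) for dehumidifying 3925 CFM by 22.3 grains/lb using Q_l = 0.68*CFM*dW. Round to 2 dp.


Q = 0.68 * 3925 * 22.3 = 59518.70 BTU/hr

59518.70 BTU/hr


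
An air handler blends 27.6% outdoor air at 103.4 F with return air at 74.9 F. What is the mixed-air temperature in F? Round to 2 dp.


T_mix = 74.9 + (27.6/100)*(103.4-74.9) = 82.77 F

82.77 F


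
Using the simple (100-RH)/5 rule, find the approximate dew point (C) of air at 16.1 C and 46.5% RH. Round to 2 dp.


Td = 16.1 - (100-46.5)/5 = 5.40 C

5.40 C


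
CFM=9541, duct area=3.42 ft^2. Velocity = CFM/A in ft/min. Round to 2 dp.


V = 9541 / 3.42 = 2789.77 ft/min

2789.77 ft/min


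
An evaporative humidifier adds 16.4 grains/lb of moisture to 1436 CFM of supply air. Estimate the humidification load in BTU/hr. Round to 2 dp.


Q = 0.68 * 1436 * 16.4 = 16014.27 BTU/hr

16014.27 BTU/hr


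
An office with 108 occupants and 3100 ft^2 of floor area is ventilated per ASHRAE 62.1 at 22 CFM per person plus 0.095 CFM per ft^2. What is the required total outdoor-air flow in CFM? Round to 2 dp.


Total = 108*22 + 3100*0.095 = 2670.50 CFM

2670.50 CFM


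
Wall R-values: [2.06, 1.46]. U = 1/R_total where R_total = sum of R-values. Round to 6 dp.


R_total = 2.06 + 1.46 = 3.52
U = 1/3.52 = 0.284091

0.284091


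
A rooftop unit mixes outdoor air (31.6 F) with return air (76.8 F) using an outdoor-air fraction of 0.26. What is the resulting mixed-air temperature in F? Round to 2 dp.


T_mix = 0.26*31.6 + 0.74*76.8 = 65.05 F

65.05 F


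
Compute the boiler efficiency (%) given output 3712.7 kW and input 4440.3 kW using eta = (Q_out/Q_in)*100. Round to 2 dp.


eta = (3712.7/4440.3)*100 = 83.61 %

83.61 %


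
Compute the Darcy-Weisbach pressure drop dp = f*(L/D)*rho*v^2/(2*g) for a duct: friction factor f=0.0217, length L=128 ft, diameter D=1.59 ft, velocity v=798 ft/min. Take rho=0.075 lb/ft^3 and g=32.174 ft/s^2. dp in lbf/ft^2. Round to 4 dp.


v_fps = 798/60 = 13.3 ft/s
dp = 0.0217*(128/1.59)*0.075*13.3^2/(2*32.174) = 0.3602 lbf/ft^2

0.3602 lbf/ft^2


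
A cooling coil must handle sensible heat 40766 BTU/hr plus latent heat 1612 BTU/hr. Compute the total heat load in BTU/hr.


Qt = 40766 + 1612 = 42378 BTU/hr

42378 BTU/hr


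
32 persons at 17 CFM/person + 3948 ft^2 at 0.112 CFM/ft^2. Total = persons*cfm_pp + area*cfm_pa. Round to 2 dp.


Total = 32*17 + 3948*0.112 = 986.18 CFM

986.18 CFM


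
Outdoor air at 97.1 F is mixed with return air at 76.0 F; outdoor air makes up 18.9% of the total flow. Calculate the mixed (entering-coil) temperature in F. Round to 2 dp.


T_mix = 76.0 + (18.9/100)*(97.1-76.0) = 79.99 F

79.99 F


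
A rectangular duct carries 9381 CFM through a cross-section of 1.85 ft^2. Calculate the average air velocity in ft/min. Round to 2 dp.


V = 9381 / 1.85 = 5070.81 ft/min

5070.81 ft/min


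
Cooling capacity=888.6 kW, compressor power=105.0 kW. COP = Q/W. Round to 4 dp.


COP = 888.6 / 105.0 = 8.4629

8.4629


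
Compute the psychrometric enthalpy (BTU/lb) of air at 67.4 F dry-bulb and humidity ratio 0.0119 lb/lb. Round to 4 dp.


h = 0.24*67.4 + 0.0119*(1061+0.444*67.4) = 29.1580 BTU/lb

29.1580 BTU/lb


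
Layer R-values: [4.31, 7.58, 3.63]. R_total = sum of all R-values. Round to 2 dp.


R_total = 4.31 + 7.58 + 3.63 = 15.52

15.52


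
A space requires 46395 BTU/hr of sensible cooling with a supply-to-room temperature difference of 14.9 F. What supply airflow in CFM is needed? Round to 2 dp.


CFM = 46395 / (1.08 * 14.9) = 2883.11

2883.11 CFM


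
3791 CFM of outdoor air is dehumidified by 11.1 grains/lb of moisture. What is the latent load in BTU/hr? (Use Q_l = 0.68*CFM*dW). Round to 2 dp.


Q = 0.68 * 3791 * 11.1 = 28614.47 BTU/hr

28614.47 BTU/hr


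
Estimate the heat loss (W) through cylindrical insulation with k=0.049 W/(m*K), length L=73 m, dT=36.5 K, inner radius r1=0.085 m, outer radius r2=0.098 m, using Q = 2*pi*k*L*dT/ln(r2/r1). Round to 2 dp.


Q = 2*pi*0.049*73*36.5/ln(0.098/0.085) = 5764.18 W

5764.18 W


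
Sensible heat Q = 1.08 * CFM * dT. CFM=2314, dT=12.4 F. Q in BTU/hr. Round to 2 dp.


Q = 1.08 * 2314 * 12.4 = 30989.09 BTU/hr

30989.09 BTU/hr
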